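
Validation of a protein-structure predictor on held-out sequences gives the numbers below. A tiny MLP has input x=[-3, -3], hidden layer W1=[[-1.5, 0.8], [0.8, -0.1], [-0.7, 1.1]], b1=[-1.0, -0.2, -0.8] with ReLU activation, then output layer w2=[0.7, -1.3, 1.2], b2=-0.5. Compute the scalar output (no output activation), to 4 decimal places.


z1[0] = (-1.5)·(-3) + (0.8)·(-3) - 1.0 = 1.1
z1[1] = (0.8)·(-3) + (-0.1)·(-3) - 0.2 = -2.3
z1[2] = (-0.7)·(-3) + (1.1)·(-3) - 0.8 = -2.0
h = ReLU(z1) = [1.1, 0.0, 0.0]
output = (0.7)·(1.1) + (-1.3)·(0.0) + (1.2)·(0.0) - 0.5 = 0.27

0.27


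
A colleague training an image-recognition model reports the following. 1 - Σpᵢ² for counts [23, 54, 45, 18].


Probabilities: [23/140, 54/140, 45/140, 18/140] ≈ [0.1643, 0.3857, 0.3214, 0.1286]
Σpᵢ² = (529 + 2916 + 2025 + 324)/140² = 5794/19600
Gini = 1 - Σpᵢ² = 1 - 5794/19600 = 0.7044

0.7044


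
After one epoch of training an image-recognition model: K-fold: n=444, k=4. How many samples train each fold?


Fold size = 444/4 = 111
Training per fold = 444 - 111 = 333

333


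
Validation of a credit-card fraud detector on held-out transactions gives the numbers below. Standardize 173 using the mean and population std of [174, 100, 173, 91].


μ = 134.5, σ = 39.1312
z = (173 - 134.5)/39.1312 = 0.9839

0.9839


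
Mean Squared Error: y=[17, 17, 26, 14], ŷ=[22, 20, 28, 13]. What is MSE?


Squared errors: (17-22)²=25, (17-20)²=9, (26-28)²=4, (14-13)²=1
Sum = 39
MSE = 39/4 = 39/4

39/4


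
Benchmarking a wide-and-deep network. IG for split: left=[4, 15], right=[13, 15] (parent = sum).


Parent = [17, 30], H_parent = 0.9441
H_left = 0.7425 (n=19), H_right = 0.9963 (n=28)
H_children = (19/47)·0.7425 + (28/47)·0.9963 = 0.8937
IG = 0.9441 - 0.8937 = 0.0504

0.0504


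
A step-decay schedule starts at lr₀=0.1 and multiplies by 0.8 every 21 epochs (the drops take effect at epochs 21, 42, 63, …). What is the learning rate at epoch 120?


n_drops = ⌊120/21⌋ = 5
lr = 0.1·0.8^5 = 0.1·0.32768 = 0.032768

0.032768


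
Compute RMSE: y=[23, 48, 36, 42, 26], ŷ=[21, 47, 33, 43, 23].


MSE = 24/5 = 4.8
RMSE = √(24/5) = 2.1909

2.1909


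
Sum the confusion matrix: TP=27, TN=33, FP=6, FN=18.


Total = TP + TN + FP + FN
= 27 + 33 + 6 + 18
= 84
(Predicted positive: 33, predicted negative: 51)

84


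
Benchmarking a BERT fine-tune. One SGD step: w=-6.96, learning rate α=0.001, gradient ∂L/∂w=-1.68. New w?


w_new = w - α·∇
= -6.96 - 0.001·-1.68
= -6.96 + 0.00168
= -6.95832

-6.95832


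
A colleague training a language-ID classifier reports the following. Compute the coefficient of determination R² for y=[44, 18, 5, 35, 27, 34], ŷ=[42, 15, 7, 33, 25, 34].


ȳ = 27.1667
SS_res = Σ(y-ŷ)² = 25
SS_tot = Σ(y-ȳ)² = 966.83
R² = 1 - SS_res/SS_tot = 1 - 0.0259 = 0.9741

0.9741


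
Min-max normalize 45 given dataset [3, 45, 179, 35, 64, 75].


min=3, max=179
(45-3)/(179-3) = 42/176 = 0.2386

0.2386


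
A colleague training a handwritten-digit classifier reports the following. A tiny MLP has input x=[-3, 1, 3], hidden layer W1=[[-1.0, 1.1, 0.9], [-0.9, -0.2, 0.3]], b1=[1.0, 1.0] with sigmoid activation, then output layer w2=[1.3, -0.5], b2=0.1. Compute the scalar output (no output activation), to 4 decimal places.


z1[0] = (-1.0)·(-3) + (1.1)·(1) + (0.9)·(3) + 1.0 = 7.8
z1[1] = (-0.9)·(-3) + (-0.2)·(1) + (0.3)·(3) + 1.0 = 4.4
h = sigmoid(z1) = [0.9996, 0.9879]
output = (1.3)·(0.9996) + (-0.5)·(0.9879) + 0.1 = 0.9055

0.9055


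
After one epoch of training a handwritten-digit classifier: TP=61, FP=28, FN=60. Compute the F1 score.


Precision = 61/89 = 0.6854
Recall = 61/121 = 0.5041
F1 = 2·P·R/(P+R) = 2·TP/(2·TP+FP+FN) = 122/(122+28+60) = 122/210 = 0.581

0.581


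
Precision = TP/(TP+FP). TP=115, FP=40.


Precision = TP/(TP+FP)
= 115/(115+40)
= 115/155 = 74.19%

74.19%


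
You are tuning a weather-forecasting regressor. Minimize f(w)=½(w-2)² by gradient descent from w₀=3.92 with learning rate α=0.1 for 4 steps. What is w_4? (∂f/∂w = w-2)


step 1: grad = 3.92-2 = 1.92; w = 3.92 - 0.1·(1.92) = 3.728
step 2: grad = 3.728-2 = 1.728; w = 3.728 - 0.1·(1.728) = 3.5552
step 3: grad = 3.5552-2 = 1.5552; w = 3.5552 - 0.1·(1.5552) = 3.39968
step 4: grad = 3.39968-2 = 1.39968; w = 3.39968 - 0.1·(1.39968) = 3.259712

3.259712


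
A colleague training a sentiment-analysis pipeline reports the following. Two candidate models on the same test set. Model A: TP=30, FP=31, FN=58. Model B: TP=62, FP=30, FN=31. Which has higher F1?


Model A: P=30/61=0.4918, R=30/88=0.3409, F1=2PR/(P+R)=2TP/(2TP+FP+FN)=60/149=0.4027
Model B: P=62/92=0.6739, R=62/93=0.6667, F1=2PR/(P+R)=2TP/(2TP+FP+FN)=124/185=0.6703
0.4027 < 0.6703 → Model B

Model B


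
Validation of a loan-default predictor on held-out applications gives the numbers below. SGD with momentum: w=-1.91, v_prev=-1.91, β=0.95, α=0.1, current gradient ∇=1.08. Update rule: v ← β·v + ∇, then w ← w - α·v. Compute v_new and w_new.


v_new = 0.95·-1.91 + 1.08 = -1.8145 + 1.08 = -0.7345
w_new = -1.91 - 0.1·-0.7345 = -1.91 + 0.07345 = -1.83655

v_new=-0.7345, w_new=-1.83655


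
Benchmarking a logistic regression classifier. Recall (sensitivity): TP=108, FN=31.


Recall = TP/(TP+FN)
= 108/(108+31)
= 108/139 = 77.7%

77.7%


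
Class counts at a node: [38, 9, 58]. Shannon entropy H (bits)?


Probabilities: [38/105, 9/105, 58/105] ≈ [0.3619, 0.0857, 0.5524]
H = -((38/105)·log₂(38/105) + (9/105)·log₂(9/105) + (58/105)·log₂(58/105))
  = 1.3075 bits

1.3075 bits


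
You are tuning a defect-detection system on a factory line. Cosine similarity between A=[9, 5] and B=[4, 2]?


A·B = 9·4 + 5·2 = 46
‖A‖ = √106 = 10.2956, ‖B‖ = √20 = 4.4721
cos = 46/(√106·√20) = 46/√2120 = 0.9991

0.9991


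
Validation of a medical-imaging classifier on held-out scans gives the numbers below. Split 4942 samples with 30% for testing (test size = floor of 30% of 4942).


Test = ⌊4942·30/100⌋ = 1482
Train = 4942 - 1482 = 3460

Train: 3460, Test: 1482


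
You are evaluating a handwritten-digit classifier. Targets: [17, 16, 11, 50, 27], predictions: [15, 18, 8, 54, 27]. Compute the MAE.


Absolute errors: |17-15|=2, |16-18|=2, |11-8|=3, |50-54|=4, |27-27|=0
Sum = 11
MAE = 11/5 = 11/5

11/5


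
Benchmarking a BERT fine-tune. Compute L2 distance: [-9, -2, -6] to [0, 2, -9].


d = √((-9-0)² + (-2-2)² + (-6+ 9)²)
  = √(81 + 16 + 9)
  = √106 = 10.2956

10.2956


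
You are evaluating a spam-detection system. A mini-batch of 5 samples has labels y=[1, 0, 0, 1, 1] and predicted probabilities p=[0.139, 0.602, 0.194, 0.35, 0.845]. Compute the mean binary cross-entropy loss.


L[0] = -ln(0.139) = 1.9733
L[1] = -ln(1-0.602) = -ln(0.398) = 0.9213
L[2] = -ln(1-0.194) = -ln(0.806) = 0.2157
L[3] = -ln(0.35) = 1.0498
L[4] = -ln(0.845) = 0.1684
mean = (1.9733 + 0.9213 + 0.2157 + 1.0498 + 0.1684)/5 = 0.8657

0.8657


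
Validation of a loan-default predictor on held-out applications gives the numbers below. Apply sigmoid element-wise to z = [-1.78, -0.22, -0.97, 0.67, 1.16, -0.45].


σ(-1.78) = 1/(1+e^1.78) = 0.1443
σ(-0.22) = 1/(1+e^0.22) = 0.4452
σ(-0.97) = 1/(1+e^0.97) = 0.2749
σ(0.67) = 1/(1+e^-0.67) = 0.6615
σ(1.16) = 1/(1+e^-1.16) = 0.7613
σ(-0.45) = 1/(1+e^0.45) = 0.3894
result = [0.1443, 0.4452, 0.2749, 0.6615, 0.7613, 0.3894]

[0.1443, 0.4452, 0.2749, 0.6615, 0.7613, 0.3894]


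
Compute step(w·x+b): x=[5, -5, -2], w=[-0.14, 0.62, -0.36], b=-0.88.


z = (5)·(-0.14) + (-5)·(0.62) + (-2)·(-0.36) - 0.88
  = -3.96
step(z) = 0 (z<0)

0


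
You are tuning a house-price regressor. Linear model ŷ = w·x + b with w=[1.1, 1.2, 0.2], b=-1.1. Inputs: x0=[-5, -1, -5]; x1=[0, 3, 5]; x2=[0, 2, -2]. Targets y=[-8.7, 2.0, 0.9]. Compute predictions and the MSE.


ŷ0 = (1.1)·(-5) + (1.2)·(-1) + (0.2)·(-5) - 1.1 = -8.8
ŷ1 = (1.1)·(0) + (1.2)·(3) + (0.2)·(5) - 1.1 = 3.5
ŷ2 = (1.1)·(0) + (1.2)·(2) + (0.2)·(-2) - 1.1 = 0.9
errors² = [0.01, 2.25, 0.0]
MSE = 2.2600/3 = 0.7533

0.7533


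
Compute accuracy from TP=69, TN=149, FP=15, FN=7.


Accuracy = (TP+TN)/(TP+TN+FP+FN)
= (69+149)/(240)
= 218/240 = 90.83%

90.83%


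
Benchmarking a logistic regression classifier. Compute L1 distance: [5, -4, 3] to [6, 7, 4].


d = |5-6| + |-4-7| + |3-4|
  = 1 + 11 + 1
  = 13

13


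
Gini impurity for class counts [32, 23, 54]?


Probabilities: [32/109, 23/109, 54/109] ≈ [0.2936, 0.211, 0.4954]
Σpᵢ² = (1024 + 529 + 2916)/109² = 4469/11881
Gini = 1 - Σpᵢ² = 1 - 4469/11881 = 0.6239

0.6239


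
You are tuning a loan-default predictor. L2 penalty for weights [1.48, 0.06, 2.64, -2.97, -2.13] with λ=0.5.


‖w‖₂² = (1.48)² + (0.06)² + (2.64)² + (-2.97)² + (-2.13)²
     = 2.1904 + 0.0036 + 6.9696 + 8.8209 + 4.5369
     = 22.5214
λ·‖w‖₂² = 0.5·22.5214 = 11.2607

11.2607


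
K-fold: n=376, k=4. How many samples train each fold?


Fold size = 376/4 = 94
Training per fold = 376 - 94 = 282

282


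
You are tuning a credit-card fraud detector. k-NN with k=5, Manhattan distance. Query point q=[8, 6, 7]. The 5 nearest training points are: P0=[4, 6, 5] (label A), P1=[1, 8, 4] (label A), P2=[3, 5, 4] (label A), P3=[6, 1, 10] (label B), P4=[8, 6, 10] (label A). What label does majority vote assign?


d(q,P0) = 6  (label A)
d(q,P1) = 12  (label A)
d(q,P2) = 9  (label A)
d(q,P3) = 10  (label B)
d(q,P4) = 3  (label A)
Votes: A=4, B=1
Majority → A

A


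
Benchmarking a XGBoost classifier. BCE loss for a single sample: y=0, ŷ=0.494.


BCE = -[y·ln(p) + (1-y)·ln(1-p)]
= -0 - 1·ln(1-0.494)
= -ln(0.506) = 0.6812

0.6812


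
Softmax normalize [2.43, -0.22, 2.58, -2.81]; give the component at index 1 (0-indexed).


Exponentials: e^2.43=11.3589, e^-0.22=0.8025, e^2.58=13.1971, e^-2.81=0.0602
Sum = 25.4187
Softmax = [0.4469, 0.0316, 0.5192, 0.0024]
p[1] = 0.8025/25.4187 = 0.0316

0.0316


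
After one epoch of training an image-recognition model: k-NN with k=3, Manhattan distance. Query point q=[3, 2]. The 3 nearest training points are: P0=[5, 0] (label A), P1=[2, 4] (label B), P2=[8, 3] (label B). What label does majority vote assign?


d(q,P0) = 4  (label A)
d(q,P1) = 3  (label B)
d(q,P2) = 6  (label B)
Votes: A=1, B=2
Majority → B

B


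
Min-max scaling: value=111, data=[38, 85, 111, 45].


min=38, max=111
(111-38)/(111-38) = 73/73 = 1.0

1.0


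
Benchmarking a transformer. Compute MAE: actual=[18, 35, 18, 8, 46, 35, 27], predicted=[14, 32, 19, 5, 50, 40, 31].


Absolute errors: |18-14|=4, |35-32|=3, |18-19|=1, |8-5|=3, |46-50|=4, |35-40|=5, |27-31|=4
Sum = 24
MAE = 24/7 = 24/7

24/7


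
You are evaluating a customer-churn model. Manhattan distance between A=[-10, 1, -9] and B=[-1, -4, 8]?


d = |-10+ 1| + |1+ 4| + |-9-8|
  = 9 + 5 + 17
  = 31

31


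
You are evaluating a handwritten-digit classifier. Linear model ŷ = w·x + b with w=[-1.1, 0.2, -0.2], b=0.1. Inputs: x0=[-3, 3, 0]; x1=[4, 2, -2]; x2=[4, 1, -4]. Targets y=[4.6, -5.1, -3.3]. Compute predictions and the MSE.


ŷ0 = (-1.1)·(-3) + (0.2)·(3) + (-0.2)·(0) + 0.1 = 4.0
ŷ1 = (-1.1)·(4) + (0.2)·(2) + (-0.2)·(-2) + 0.1 = -3.5
ŷ2 = (-1.1)·(4) + (0.2)·(1) + (-0.2)·(-4) + 0.1 = -3.3
errors² = [0.36, 2.56, 0.0]
MSE = 2.9200/3 = 0.9733

0.9733


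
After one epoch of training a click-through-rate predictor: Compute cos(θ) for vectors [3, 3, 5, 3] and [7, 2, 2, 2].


A·B = 3·7 + 3·2 + 5·2 + 3·2 = 43
‖A‖ = √52 = 7.2111, ‖B‖ = √61 = 7.8102
cos = 43/(√52·√61) = 43/√3172 = 0.7635

0.7635


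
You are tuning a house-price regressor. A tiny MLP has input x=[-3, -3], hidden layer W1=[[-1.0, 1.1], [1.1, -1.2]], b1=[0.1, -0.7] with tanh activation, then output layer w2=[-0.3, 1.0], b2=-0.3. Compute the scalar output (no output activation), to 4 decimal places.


z1[0] = (-1.0)·(-3) + (1.1)·(-3) + 0.1 = -0.2
z1[1] = (1.1)·(-3) + (-1.2)·(-3) - 0.7 = -0.4
h = tanh(z1) = [-0.1974, -0.3799]
output = (-0.3)·(-0.1974) + (1.0)·(-0.3799) - 0.3 = -0.6207

-0.6207


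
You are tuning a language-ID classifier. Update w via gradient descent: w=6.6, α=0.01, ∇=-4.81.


w_new = w - α·∇
= 6.6 - 0.01·-4.81
= 6.6 + 0.0481
= 6.6481

6.6481


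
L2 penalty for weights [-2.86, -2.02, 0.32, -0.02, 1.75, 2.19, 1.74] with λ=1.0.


‖w‖₂² = (-2.86)² + (-2.02)² + (0.32)² + (-0.02)² + (1.75)² + (2.19)² + (1.74)²
     = 8.1796 + 4.0804 + 0.1024 + 0.0004 + 3.0625 + 4.7961 + 3.0276
     = 23.249
λ·‖w‖₂² = 1.0·23.249 = 23.249

23.249


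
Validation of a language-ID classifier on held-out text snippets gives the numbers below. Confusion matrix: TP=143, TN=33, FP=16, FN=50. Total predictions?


Total = TP + TN + FP + FN
= 143 + 33 + 16 + 50
= 242
(Predicted positive: 159, predicted negative: 83)

242


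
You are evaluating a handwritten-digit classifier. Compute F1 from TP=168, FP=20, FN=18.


Precision = 168/188 = 0.8936
Recall = 168/186 = 0.9032
F1 = 2·P·R/(P+R) = 2·TP/(2·TP+FP+FN) = 336/(336+20+18) = 336/374 = 0.8984

0.8984


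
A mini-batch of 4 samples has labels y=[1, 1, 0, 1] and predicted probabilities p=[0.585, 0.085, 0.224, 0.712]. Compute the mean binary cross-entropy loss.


L[0] = -ln(0.585) = 0.5361
L[1] = -ln(0.085) = 2.4651
L[2] = -ln(1-0.224) = -ln(0.776) = 0.2536
L[3] = -ln(0.712) = 0.3397
mean = (0.5361 + 2.4651 + 0.2536 + 0.3397)/4 = 0.8986

0.8986


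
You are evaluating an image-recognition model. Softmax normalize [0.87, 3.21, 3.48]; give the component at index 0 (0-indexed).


Exponentials: e^0.87=2.3869, e^3.21=24.7791, e^3.48=32.4597
Sum = 59.6257
Softmax = [0.04, 0.4156, 0.5444]
p[0] = 2.3869/59.6257 = 0.04

0.04


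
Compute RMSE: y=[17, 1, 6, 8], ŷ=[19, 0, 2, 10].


MSE = 25/4 = 6.25
RMSE = √(25/4) = 2.5

2.5


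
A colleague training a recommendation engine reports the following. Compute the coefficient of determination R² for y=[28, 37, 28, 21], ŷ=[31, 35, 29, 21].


ȳ = 28.5
SS_res = Σ(y-ŷ)² = 14
SS_tot = Σ(y-ȳ)² = 129
R² = 1 - SS_res/SS_tot = 1 - 0.1085 = 0.8915

0.8915


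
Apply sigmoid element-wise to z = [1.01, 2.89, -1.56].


σ(1.01) = 1/(1+e^-1.01) = 0.733
σ(2.89) = 1/(1+e^-2.89) = 0.9473
σ(-1.56) = 1/(1+e^1.56) = 0.1736
result = [0.733, 0.9473, 0.1736]

[0.733, 0.9473, 0.1736]


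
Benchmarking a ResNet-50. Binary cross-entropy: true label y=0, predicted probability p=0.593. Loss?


BCE = -[y·ln(p) + (1-y)·ln(1-p)]
= -0 - 1·ln(1-0.593)
= -ln(0.407) = 0.8989

0.8989


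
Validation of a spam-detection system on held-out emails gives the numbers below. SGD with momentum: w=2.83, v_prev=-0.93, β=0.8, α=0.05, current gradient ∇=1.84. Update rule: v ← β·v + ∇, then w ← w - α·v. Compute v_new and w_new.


v_new = 0.8·-0.93 + 1.84 = -0.744 + 1.84 = 1.096
w_new = 2.83 - 0.05·1.096 = 2.83 - 0.0548 = 2.7752

v_new=1.096, w_new=2.7752


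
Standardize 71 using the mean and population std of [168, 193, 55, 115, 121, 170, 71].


μ = 127.5714, σ = 48.379
z = (71 - 127.5714)/48.379 = -1.1693

-1.1693


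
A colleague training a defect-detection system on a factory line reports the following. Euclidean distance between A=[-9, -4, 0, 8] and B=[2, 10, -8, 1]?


d = √((-9-2)² + (-4-10)² + (0+ 8)² + (8-1)²)
  = √(121 + 196 + 64 + 49)
  = √430 = 20.7364

20.7364


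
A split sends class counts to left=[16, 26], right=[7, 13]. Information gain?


Parent = [23, 39], H_parent = 0.9514
H_left = 0.9587 (n=42), H_right = 0.9341 (n=20)
H_children = (42/62)·0.9587 + (20/62)·0.9341 = 0.9508
IG = 0.9514 - 0.9508 = 0.0006

0.0006


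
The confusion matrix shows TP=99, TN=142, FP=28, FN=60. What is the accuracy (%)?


Accuracy = (TP+TN)/(TP+TN+FP+FN)
= (99+142)/(329)
= 241/329 = 73.25%

73.25%


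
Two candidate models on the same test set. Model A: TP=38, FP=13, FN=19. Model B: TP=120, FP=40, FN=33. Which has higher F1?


Model A: P=38/51=0.7451, R=38/57=0.6667, F1=2PR/(P+R)=2TP/(2TP+FP+FN)=76/108=0.7037
Model B: P=120/160=0.75, R=120/153=0.7843, F1=2PR/(P+R)=2TP/(2TP+FP+FN)=240/313=0.7668
0.7037 < 0.7668 → Model B

Model B


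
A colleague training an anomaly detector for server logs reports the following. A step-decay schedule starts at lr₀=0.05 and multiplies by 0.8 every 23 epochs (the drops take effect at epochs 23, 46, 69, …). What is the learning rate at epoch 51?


n_drops = ⌊51/23⌋ = 2
lr = 0.05·0.8^2 = 0.05·0.64 = 0.032

0.032


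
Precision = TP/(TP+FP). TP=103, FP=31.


Precision = TP/(TP+FP)
= 103/(103+31)
= 103/134 = 76.87%

76.87%


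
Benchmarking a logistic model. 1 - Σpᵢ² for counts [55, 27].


Probabilities: [55/82, 27/82] ≈ [0.6707, 0.3293]
Σpᵢ² = (3025 + 729)/82² = 3754/6724
Gini = 1 - Σpᵢ² = 1 - 3754/6724 = 0.4417

0.4417


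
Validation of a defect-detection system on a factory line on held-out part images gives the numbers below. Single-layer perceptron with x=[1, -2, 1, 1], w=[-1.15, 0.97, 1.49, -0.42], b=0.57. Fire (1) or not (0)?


z = (1)·(-1.15) + (-2)·(0.97) + (1)·(1.49) + (1)·(-0.42) + 0.57
  = -1.45
step(z) = 0 (z<0)

0


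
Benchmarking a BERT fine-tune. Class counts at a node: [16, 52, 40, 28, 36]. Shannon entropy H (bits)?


Probabilities: [16/172, 52/172, 40/172, 28/172, 36/172] ≈ [0.093, 0.3023, 0.2326, 0.1628, 0.2093]
H = -((16/172)·log₂(16/172) + (52/172)·log₂(52/172) + (40/172)·log₂(40/172) + (28/172)·log₂(28/172) + (36/172)·log₂(36/172))
  = 2.2285 bits

2.2285 bits


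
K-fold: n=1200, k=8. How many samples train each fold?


Fold size = 1200/8 = 150
Training per fold = 1200 - 150 = 1050

1050


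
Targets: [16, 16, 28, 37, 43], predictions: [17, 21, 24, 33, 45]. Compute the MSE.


Squared errors: (16-17)²=1, (16-21)²=25, (28-24)²=16, (37-33)²=16, (43-45)²=4
Sum = 62
MSE = 62/5 = 62/5

62/5


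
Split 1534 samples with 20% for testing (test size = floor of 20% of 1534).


Test = ⌊1534·20/100⌋ = 306
Train = 1534 - 306 = 1228

Train: 1228, Test: 306


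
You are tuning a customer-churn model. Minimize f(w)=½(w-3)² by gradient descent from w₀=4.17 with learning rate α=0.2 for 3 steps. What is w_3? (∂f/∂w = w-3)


step 1: grad = 4.17-3 = 1.17; w = 4.17 - 0.2·(1.17) = 3.936
step 2: grad = 3.936-3 = 0.936; w = 3.936 - 0.2·(0.936) = 3.7488
step 3: grad = 3.7488-3 = 0.7488; w = 3.7488 - 0.2·(0.7488) = 3.59904

3.59904


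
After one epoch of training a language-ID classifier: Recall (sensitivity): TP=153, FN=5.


Recall = TP/(TP+FN)
= 153/(153+5)
= 153/158 = 96.84%

96.84%


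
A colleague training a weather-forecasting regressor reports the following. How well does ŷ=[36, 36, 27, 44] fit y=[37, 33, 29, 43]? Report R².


ȳ = 35.5
SS_res = Σ(y-ŷ)² = 15
SS_tot = Σ(y-ȳ)² = 107
R² = 1 - SS_res/SS_tot = 1 - 0.1402 = 0.8598

0.8598


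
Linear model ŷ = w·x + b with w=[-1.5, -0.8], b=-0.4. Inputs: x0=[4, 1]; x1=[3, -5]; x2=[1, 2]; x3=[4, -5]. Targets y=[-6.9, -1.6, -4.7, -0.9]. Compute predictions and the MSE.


ŷ0 = (-1.5)·(4) + (-0.8)·(1) - 0.4 = -7.2
ŷ1 = (-1.5)·(3) + (-0.8)·(-5) - 0.4 = -0.9
ŷ2 = (-1.5)·(1) + (-0.8)·(2) - 0.4 = -3.5
ŷ3 = (-1.5)·(4) + (-0.8)·(-5) - 0.4 = -2.4
errors² = [0.09, 0.49, 1.44, 2.25]
MSE = 4.2700/4 = 1.0675

1.0675


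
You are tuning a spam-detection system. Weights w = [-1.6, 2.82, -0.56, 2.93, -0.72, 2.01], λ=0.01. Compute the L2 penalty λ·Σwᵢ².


‖w‖₂² = (-1.6)² + (2.82)² + (-0.56)² + (2.93)² + (-0.72)² + (2.01)²
     = 2.56 + 7.9524 + 0.3136 + 8.5849 + 0.5184 + 4.0401
     = 23.9694
λ·‖w‖₂² = 0.01·23.9694 = 0.239694

0.239694


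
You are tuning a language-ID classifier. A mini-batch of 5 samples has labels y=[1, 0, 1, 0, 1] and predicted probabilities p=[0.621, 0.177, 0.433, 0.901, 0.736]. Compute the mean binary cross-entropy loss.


L[0] = -ln(0.621) = 0.4764
L[1] = -ln(1-0.177) = -ln(0.823) = 0.1948
L[2] = -ln(0.433) = 0.837
L[3] = -ln(1-0.901) = -ln(0.099) = 2.3126
L[4] = -ln(0.736) = 0.3065
mean = (0.4764 + 0.1948 + 0.837 + 2.3126 + 0.3065)/5 = 0.8255

0.8255


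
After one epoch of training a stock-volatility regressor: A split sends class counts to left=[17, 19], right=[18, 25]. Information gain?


Parent = [35, 44], H_parent = 0.9906
H_left = 0.9978 (n=36), H_right = 0.9808 (n=43)
H_children = (36/79)·0.9978 + (43/79)·0.9808 = 0.9885
IG = 0.9906 - 0.9885 = 0.0021

0.0021


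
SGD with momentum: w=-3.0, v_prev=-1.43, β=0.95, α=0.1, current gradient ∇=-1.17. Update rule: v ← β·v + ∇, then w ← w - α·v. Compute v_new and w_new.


v_new = 0.95·-1.43 - 1.17 = -1.3585 - 1.17 = -2.5285
w_new = -3.0 - 0.1·-2.5285 = -3.0 + 0.25285 = -2.74715

v_new=-2.5285, w_new=-2.74715


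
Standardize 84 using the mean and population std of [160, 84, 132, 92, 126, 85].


μ = 113.1667, σ = 28.2985
z = (84 - 113.1667)/28.2985 = -1.0307

-1.0307


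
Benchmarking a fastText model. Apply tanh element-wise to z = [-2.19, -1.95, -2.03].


tanh(-2.19) = -0.9753
tanh(-1.95) = -0.9603
tanh(-2.03) = -0.9661
result = [-0.9753, -0.9603, -0.9661]

[-0.9753, -0.9603, -0.9661]


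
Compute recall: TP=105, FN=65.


Recall = TP/(TP+FN)
= 105/(105+65)
= 105/170 = 61.76%

61.76%


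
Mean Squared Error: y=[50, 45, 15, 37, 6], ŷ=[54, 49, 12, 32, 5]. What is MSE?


Squared errors: (50-54)²=16, (45-49)²=16, (15-12)²=9, (37-32)²=25, (6-5)²=1
Sum = 67
MSE = 67/5 = 67/5

67/5


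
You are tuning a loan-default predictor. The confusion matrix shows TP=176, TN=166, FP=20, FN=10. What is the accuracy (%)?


Accuracy = (TP+TN)/(TP+TN+FP+FN)
= (176+166)/(372)
= 342/372 = 91.94%

91.94%


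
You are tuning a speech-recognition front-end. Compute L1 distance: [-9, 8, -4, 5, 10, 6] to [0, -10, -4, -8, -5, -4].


d = |-9-0| + |8+ 10| + |-4+ 4| + |5+ 8| + |10+ 5| + |6+ 4|
  = 9 + 18 + 0 + 13 + 15 + 10
  = 65

65


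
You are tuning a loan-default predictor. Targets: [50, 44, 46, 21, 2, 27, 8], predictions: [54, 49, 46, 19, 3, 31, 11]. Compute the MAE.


Absolute errors: |50-54|=4, |44-49|=5, |46-46|=0, |21-19|=2, |2-3|=1, |27-31|=4, |8-11|=3
Sum = 19
MAE = 19/7 = 19/7

19/7


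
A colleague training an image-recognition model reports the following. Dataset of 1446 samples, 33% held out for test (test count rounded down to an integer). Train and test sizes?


Test = ⌊1446·33/100⌋ = 477
Train = 1446 - 477 = 969

Train: 969, Test: 477


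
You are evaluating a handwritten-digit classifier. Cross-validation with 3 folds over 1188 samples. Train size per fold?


Fold size = 1188/3 = 396
Training per fold = 1188 - 396 = 792

792


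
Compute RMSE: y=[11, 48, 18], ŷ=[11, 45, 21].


MSE = 18/3 = 6
RMSE = √(18/3) = 2.4495

2.4495


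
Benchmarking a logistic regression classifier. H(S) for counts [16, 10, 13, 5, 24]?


Probabilities: [16/68, 10/68, 13/68, 5/68, 24/68] ≈ [0.2353, 0.1471, 0.1912, 0.0735, 0.3529]
H = -((16/68)·log₂(16/68) + (10/68)·log₂(10/68) + (13/68)·log₂(13/68) + (5/68)·log₂(5/68) + (24/68)·log₂(24/68))
  = 2.1614 bits

2.1614 bits


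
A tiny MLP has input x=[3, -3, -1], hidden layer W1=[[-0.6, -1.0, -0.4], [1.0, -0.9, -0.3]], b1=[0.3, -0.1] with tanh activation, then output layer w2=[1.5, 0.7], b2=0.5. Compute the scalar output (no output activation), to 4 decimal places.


z1[0] = (-0.6)·(3) + (-1.0)·(-3) + (-0.4)·(-1) + 0.3 = 1.9
z1[1] = (1.0)·(3) + (-0.9)·(-3) + (-0.3)·(-1) - 0.1 = 5.9
h = tanh(z1) = [0.9562, 1.0]
output = (1.5)·(0.9562) + (0.7)·(1.0) + 0.5 = 2.6343

2.6343


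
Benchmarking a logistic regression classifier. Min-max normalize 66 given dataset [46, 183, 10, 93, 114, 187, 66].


min=10, max=187
(66-10)/(187-10) = 56/177 = 0.3164

0.3164


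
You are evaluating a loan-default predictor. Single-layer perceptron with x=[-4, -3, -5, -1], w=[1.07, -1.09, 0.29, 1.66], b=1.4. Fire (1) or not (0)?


z = (-4)·(1.07) + (-3)·(-1.09) + (-5)·(0.29) + (-1)·(1.66) + 1.4
  = -2.72
step(z) = 0 (z<0)

0


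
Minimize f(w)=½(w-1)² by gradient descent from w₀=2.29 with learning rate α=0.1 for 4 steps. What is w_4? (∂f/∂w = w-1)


step 1: grad = 2.29-1 = 1.29; w = 2.29 - 0.1·(1.29) = 2.161
step 2: grad = 2.161-1 = 1.161; w = 2.161 - 0.1·(1.161) = 2.0449
step 3: grad = 2.0449-1 = 1.0449; w = 2.0449 - 0.1·(1.0449) = 1.94041
step 4: grad = 1.94041-1 = 0.94041; w = 1.94041 - 0.1·(0.94041) = 1.846369

1.846369


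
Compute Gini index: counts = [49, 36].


Probabilities: [49/85, 36/85] ≈ [0.5765, 0.4235]
Σpᵢ² = (2401 + 1296)/85² = 3697/7225
Gini = 1 - Σpᵢ² = 1 - 3697/7225 = 0.4883

0.4883


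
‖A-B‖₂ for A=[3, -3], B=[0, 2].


d = √((3-0)² + (-3-2)²)
  = √(9 + 25)
  = √34 = 5.831

5.831


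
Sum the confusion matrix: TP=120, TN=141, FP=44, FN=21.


Total = TP + TN + FP + FN
= 120 + 141 + 44 + 21
= 326
(Predicted positive: 164, predicted negative: 162)

326


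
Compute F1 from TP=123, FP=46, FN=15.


Precision = 123/169 = 0.7278
Recall = 123/138 = 0.8913
F1 = 2·P·R/(P+R) = 2·TP/(2·TP+FP+FN) = 246/(246+46+15) = 246/307 = 0.8013

0.8013


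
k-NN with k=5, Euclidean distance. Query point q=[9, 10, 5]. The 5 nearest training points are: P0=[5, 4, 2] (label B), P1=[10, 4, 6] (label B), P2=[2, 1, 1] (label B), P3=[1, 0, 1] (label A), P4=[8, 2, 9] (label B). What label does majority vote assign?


d(q,P0) = 7.8102  (label B)
d(q,P1) = 6.1644  (label B)
d(q,P2) = 12.083  (label B)
d(q,P3) = 13.4164  (label A)
d(q,P4) = 9.0  (label B)
Votes: A=1, B=4
Majority → B

B


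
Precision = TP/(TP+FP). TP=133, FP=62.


Precision = TP/(TP+FP)
= 133/(133+62)
= 133/195 = 68.21%

68.21%


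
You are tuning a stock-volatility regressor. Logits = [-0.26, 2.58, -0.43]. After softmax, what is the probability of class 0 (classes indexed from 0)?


Exponentials: e^-0.26=0.7711, e^2.58=13.1971, e^-0.43=0.6505
Sum = 14.6187
Softmax = [0.0527, 0.9028, 0.0445]
p[0] = 0.7711/14.6187 = 0.0527

0.0527


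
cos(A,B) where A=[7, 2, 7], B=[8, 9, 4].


A·B = 7·8 + 2·9 + 7·4 = 102
‖A‖ = √102 = 10.0995, ‖B‖ = √161 = 12.6886
cos = 102/(√102·√161) = 102/√16422 = 0.796

0.796


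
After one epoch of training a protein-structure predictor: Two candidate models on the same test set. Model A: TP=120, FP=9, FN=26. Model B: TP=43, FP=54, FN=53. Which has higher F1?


Model A: P=120/129=0.9302, R=120/146=0.8219, F1=2PR/(P+R)=2TP/(2TP+FP+FN)=240/275=0.8727
Model B: P=43/97=0.4433, R=43/96=0.4479, F1=2PR/(P+R)=2TP/(2TP+FP+FN)=86/193=0.4456
0.8727 > 0.4456 → Model A

Model A


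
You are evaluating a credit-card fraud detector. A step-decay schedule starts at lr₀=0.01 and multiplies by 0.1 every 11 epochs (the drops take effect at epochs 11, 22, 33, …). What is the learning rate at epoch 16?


n_drops = ⌊16/11⌋ = 1
lr = 0.01·0.1^1 = 0.01·0.1 = 0.001

0.001


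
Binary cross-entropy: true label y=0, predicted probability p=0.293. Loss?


BCE = -[y·ln(p) + (1-y)·ln(1-p)]
= -0 - 1·ln(1-0.293)
= -ln(0.707) = 0.3467

0.3467


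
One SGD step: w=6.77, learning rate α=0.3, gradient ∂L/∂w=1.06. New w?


w_new = w - α·∇
= 6.77 - 0.3·1.06
= 6.77 - 0.318
= 6.452

6.452


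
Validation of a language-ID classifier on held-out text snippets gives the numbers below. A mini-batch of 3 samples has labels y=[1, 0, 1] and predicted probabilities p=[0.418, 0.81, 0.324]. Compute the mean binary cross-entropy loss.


L[0] = -ln(0.418) = 0.8723
L[1] = -ln(1-0.81) = -ln(0.19) = 1.6607
L[2] = -ln(0.324) = 1.127
mean = (0.8723 + 1.6607 + 1.127)/3 = 1.22

1.22


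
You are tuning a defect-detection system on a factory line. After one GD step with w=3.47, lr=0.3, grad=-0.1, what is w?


w_new = w - α·∇
= 3.47 - 0.3·-0.1
= 3.47 + 0.03
= 3.5

3.5


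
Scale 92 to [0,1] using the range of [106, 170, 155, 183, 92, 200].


min=92, max=200
(92-92)/(200-92) = 0/108 = 0.0

0.0


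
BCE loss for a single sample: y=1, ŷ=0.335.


BCE = -[y·ln(p) + (1-y)·ln(1-p)]
= -1·ln(0.335) - 0
= -ln(0.335) = 1.0936

1.0936


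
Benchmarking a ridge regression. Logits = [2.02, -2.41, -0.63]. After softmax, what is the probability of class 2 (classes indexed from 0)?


Exponentials: e^2.02=7.5383, e^-2.41=0.0898, e^-0.63=0.5326
Sum = 8.1607
Softmax = [0.9237, 0.011, 0.0653]
p[2] = 0.5326/8.1607 = 0.0653

0.0653


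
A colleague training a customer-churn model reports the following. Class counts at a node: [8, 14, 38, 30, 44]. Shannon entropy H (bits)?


Probabilities: [8/134, 14/134, 38/134, 30/134, 44/134] ≈ [0.0597, 0.1045, 0.2836, 0.2239, 0.3284]
H = -((8/134)·log₂(8/134) + (14/134)·log₂(14/134) + (38/134)·log₂(38/134) + (30/134)·log₂(30/134) + (44/134)·log₂(44/134))
  = 2.1098 bits

2.1098 bits


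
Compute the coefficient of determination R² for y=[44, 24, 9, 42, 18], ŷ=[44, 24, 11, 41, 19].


ȳ = 27.4
SS_res = Σ(y-ŷ)² = 6
SS_tot = Σ(y-ȳ)² = 927.2
R² = 1 - SS_res/SS_tot = 1 - 0.0065 = 0.9935

0.9935


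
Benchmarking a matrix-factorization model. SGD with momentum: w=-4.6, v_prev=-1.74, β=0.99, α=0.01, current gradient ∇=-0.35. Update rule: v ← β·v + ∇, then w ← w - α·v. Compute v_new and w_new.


v_new = 0.99·-1.74 - 0.35 = -1.7226 - 0.35 = -2.0726
w_new = -4.6 - 0.01·-2.0726 = -4.6 + 0.020726 = -4.579274

v_new=-2.0726, w_new=-4.579274


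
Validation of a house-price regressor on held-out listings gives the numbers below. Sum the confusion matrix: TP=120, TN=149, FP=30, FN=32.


Total = TP + TN + FP + FN
= 120 + 149 + 30 + 32
= 331
(Predicted positive: 150, predicted negative: 181)

331


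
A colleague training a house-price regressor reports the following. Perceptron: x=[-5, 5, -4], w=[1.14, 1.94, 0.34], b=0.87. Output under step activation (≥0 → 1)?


z = (-5)·(1.14) + (5)·(1.94) + (-4)·(0.34) + 0.87
  = 3.51
step(z) = 1 (z≥0)

1


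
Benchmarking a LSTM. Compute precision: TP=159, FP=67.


Precision = TP/(TP+FP)
= 159/(159+67)
= 159/226 = 70.35%

70.35%


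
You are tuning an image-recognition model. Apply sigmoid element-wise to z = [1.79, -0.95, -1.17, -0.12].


σ(1.79) = 1/(1+e^-1.79) = 0.8569
σ(-0.95) = 1/(1+e^0.95) = 0.2789
σ(-1.17) = 1/(1+e^1.17) = 0.2369
σ(-0.12) = 1/(1+e^0.12) = 0.47
result = [0.8569, 0.2789, 0.2369, 0.47]

[0.8569, 0.2789, 0.2369, 0.47]


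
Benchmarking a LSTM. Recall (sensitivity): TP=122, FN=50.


Recall = TP/(TP+FN)
= 122/(122+50)
= 122/172 = 70.93%

70.93%


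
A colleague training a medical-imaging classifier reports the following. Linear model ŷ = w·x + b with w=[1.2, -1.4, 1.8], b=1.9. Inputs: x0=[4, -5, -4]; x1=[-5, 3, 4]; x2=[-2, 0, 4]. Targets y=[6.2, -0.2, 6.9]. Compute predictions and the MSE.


ŷ0 = (1.2)·(4) + (-1.4)·(-5) + (1.8)·(-4) + 1.9 = 6.5
ŷ1 = (1.2)·(-5) + (-1.4)·(3) + (1.8)·(4) + 1.9 = -1.1
ŷ2 = (1.2)·(-2) + (-1.4)·(0) + (1.8)·(4) + 1.9 = 6.7
errors² = [0.09, 0.81, 0.04]
MSE = 0.9400/3 = 0.3133

0.3133


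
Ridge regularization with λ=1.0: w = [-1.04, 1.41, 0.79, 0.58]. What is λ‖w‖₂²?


‖w‖₂² = (-1.04)² + (1.41)² + (0.79)² + (0.58)²
     = 1.0816 + 1.9881 + 0.6241 + 0.3364
     = 4.0302
λ·‖w‖₂² = 1.0·4.0302 = 4.0302

4.0302


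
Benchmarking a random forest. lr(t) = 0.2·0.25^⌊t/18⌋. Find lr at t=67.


n_drops = ⌊67/18⌋ = 3
lr = 0.2·0.25^3 = 0.2·0.015625 = 0.003125

0.003125


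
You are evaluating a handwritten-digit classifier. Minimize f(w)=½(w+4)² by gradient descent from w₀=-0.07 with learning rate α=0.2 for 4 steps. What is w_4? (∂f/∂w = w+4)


step 1: grad = -0.07+4 = 3.93; w = -0.07 - 0.2·(3.93) = -0.856
step 2: grad = -0.856+4 = 3.144; w = -0.856 - 0.2·(3.144) = -1.4848
step 3: grad = -1.4848+4 = 2.5152; w = -1.4848 - 0.2·(2.5152) = -1.98784
step 4: grad = -1.98784+4 = 2.01216; w = -1.98784 - 0.2·(2.01216) = -2.390272

-2.390272


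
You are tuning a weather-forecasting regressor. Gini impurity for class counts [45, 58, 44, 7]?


Probabilities: [45/154, 58/154, 44/154, 7/154] ≈ [0.2922, 0.3766, 0.2857, 0.0455]
Σpᵢ² = (2025 + 3364 + 1936 + 49)/154² = 7374/23716
Gini = 1 - Σpᵢ² = 1 - 7374/23716 = 0.6891

0.6891


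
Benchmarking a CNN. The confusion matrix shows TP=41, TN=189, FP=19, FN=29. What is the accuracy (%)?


Accuracy = (TP+TN)/(TP+TN+FP+FN)
= (41+189)/(278)
= 230/278 = 82.73%

82.73%


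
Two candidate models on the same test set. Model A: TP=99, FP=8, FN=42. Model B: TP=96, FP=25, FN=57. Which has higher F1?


Model A: P=99/107=0.9252, R=99/141=0.7021, F1=2PR/(P+R)=2TP/(2TP+FP+FN)=198/248=0.7984
Model B: P=96/121=0.7934, R=96/153=0.6275, F1=2PR/(P+R)=2TP/(2TP+FP+FN)=192/274=0.7007
0.7984 > 0.7007 → Model A

Model A


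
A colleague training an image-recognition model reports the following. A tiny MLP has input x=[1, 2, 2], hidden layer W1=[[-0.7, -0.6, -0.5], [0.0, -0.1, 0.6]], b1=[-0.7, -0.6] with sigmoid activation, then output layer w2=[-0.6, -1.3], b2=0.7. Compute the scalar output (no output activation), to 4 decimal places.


z1[0] = (-0.7)·(1) + (-0.6)·(2) + (-0.5)·(2) - 0.7 = -3.6
z1[1] = (0.0)·(1) + (-0.1)·(2) + (0.6)·(2) - 0.6 = 0.4
h = sigmoid(z1) = [0.0266, 0.5987]
output = (-0.6)·(0.0266) + (-1.3)·(0.5987) + 0.7 = -0.0943

-0.0943


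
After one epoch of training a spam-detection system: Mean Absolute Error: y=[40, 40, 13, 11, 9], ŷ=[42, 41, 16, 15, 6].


Absolute errors: |40-42|=2, |40-41|=1, |13-16|=3, |11-15|=4, |9-6|=3
Sum = 13
MAE = 13/5 = 13/5

13/5


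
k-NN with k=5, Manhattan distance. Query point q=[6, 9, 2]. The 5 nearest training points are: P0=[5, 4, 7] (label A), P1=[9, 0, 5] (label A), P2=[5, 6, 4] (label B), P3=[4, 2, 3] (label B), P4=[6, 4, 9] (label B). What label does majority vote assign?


d(q,P0) = 11  (label A)
d(q,P1) = 15  (label A)
d(q,P2) = 6  (label B)
d(q,P3) = 10  (label B)
d(q,P4) = 12  (label B)
Votes: A=2, B=3
Majority → B

B


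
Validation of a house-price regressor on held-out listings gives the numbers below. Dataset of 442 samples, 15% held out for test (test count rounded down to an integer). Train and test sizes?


Test = ⌊442·15/100⌋ = 66
Train = 442 - 66 = 376

Train: 376, Test: 66


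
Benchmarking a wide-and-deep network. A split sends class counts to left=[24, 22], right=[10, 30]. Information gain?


Parent = [34, 52], H_parent = 0.9682
H_left = 0.9986 (n=46), H_right = 0.8113 (n=40)
H_children = (46/86)·0.9986 + (40/86)·0.8113 = 0.9115
IG = 0.9682 - 0.9115 = 0.0567

0.0567


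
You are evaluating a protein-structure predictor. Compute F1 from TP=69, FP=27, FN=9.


Precision = 69/96 = 0.7188
Recall = 69/78 = 0.8846
F1 = 2·P·R/(P+R) = 2·TP/(2·TP+FP+FN) = 138/(138+27+9) = 138/174 = 0.7931

0.7931


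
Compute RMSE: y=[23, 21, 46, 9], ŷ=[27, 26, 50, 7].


MSE = 61/4 = 15.25
RMSE = √(61/4) = 3.9051

3.9051


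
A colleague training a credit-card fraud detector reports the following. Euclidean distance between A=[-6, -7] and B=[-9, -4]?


d = √((-6+ 9)² + (-7+ 4)²)
  = √(9 + 9)
  = √18 = 4.2426

4.2426


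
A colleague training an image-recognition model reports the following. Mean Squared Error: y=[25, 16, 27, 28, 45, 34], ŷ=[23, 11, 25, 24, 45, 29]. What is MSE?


Squared errors: (25-23)²=4, (16-11)²=25, (27-25)²=4, (28-24)²=16, (45-45)²=0, (34-29)²=25
Sum = 74
MSE = 74/6 = 37/3

37/3


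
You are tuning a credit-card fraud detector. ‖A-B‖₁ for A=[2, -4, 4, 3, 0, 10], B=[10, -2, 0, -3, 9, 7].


d = |2-10| + |-4+ 2| + |4-0| + |3+ 3| + |0-9| + |10-7|
  = 8 + 2 + 4 + 6 + 9 + 3
  = 32

32


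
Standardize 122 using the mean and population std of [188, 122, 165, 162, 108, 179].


μ = 154, σ = 29.1719
z = (122 - 154)/29.1719 = -1.0969

-1.0969


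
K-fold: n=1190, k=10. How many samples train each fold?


Fold size = 1190/10 = 119
Training per fold = 1190 - 119 = 1071

1071


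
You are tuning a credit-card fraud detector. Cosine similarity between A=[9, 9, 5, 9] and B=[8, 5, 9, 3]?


A·B = 9·8 + 9·5 + 5·9 + 9·3 = 189
‖A‖ = √268 = 16.3707, ‖B‖ = √179 = 13.3791
cos = 189/(√268·√179) = 189/√47972 = 0.8629

0.8629


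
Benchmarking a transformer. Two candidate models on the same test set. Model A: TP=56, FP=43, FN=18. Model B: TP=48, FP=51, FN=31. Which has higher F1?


Model A: P=56/99=0.5657, R=56/74=0.7568, F1=2PR/(P+R)=2TP/(2TP+FP+FN)=112/173=0.6474
Model B: P=48/99=0.4848, R=48/79=0.6076, F1=2PR/(P+R)=2TP/(2TP+FP+FN)=96/178=0.5393
0.6474 > 0.5393 → Model A

Model A


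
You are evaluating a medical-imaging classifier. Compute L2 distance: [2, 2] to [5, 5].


d = √((2-5)² + (2-5)²)
  = √(9 + 9)
  = √18 = 4.2426

4.2426


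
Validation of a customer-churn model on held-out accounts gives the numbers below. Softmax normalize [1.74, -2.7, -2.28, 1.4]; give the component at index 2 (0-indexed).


Exponentials: e^1.74=5.6973, e^-2.7=0.0672, e^-2.28=0.1023, e^1.4=4.0552
Sum = 9.922
Softmax = [0.5742, 0.0068, 0.0103, 0.4087]
p[2] = 0.1023/9.922 = 0.0103

0.0103


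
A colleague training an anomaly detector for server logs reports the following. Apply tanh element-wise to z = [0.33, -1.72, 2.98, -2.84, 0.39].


tanh(0.33) = 0.3185
tanh(-1.72) = -0.9379
tanh(2.98) = 0.9949
tanh(-2.84) = -0.9932
tanh(0.39) = 0.3714
result = [0.3185, -0.9379, 0.9949, -0.9932, 0.3714]

[0.3185, -0.9379, 0.9949, -0.9932, 0.3714]


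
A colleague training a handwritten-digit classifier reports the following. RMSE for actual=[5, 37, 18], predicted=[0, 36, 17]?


MSE = 27/3 = 9
RMSE = √(27/3) = 3.0

3.0


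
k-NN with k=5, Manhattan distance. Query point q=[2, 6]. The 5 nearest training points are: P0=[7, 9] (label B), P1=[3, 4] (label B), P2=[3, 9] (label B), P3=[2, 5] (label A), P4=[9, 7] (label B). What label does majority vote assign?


d(q,P0) = 8  (label B)
d(q,P1) = 3  (label B)
d(q,P2) = 4  (label B)
d(q,P3) = 1  (label A)
d(q,P4) = 8  (label B)
Votes: A=1, B=4
Majority → B

B


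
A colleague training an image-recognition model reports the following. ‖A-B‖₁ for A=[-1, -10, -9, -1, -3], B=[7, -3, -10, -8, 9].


d = |-1-7| + |-10+ 3| + |-9+ 10| + |-1+ 8| + |-3-9|
  = 8 + 7 + 1 + 7 + 12
  = 35

35


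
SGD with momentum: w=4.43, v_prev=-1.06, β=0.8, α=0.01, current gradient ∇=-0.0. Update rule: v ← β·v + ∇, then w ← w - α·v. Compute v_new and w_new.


v_new = 0.8·-1.06 - 0.0 = -0.848 - 0.0 = -0.848
w_new = 4.43 - 0.01·-0.848 = 4.43 + 0.00848 = 4.43848

v_new=-0.848, w_new=4.43848


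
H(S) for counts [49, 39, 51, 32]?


Probabilities: [49/171, 39/171, 51/171, 32/171] ≈ [0.2865, 0.2281, 0.2982, 0.1871]
H = -((49/171)·log₂(49/171) + (39/171)·log₂(39/171) + (51/171)·log₂(51/171) + (32/171)·log₂(32/171))
  = 1.9761 bits

1.9761 bits


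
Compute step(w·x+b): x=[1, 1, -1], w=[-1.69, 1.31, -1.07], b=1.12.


z = (1)·(-1.69) + (1)·(1.31) + (-1)·(-1.07) + 1.12
  = 1.81
step(z) = 1 (z≥0)

1


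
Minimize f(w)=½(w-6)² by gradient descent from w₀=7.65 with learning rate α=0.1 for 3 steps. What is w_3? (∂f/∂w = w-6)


step 1: grad = 7.65-6 = 1.65; w = 7.65 - 0.1·(1.65) = 7.485
step 2: grad = 7.485-6 = 1.485; w = 7.485 - 0.1·(1.485) = 7.3365
step 3: grad = 7.3365-6 = 1.3365; w = 7.3365 - 0.1·(1.3365) = 7.20285

7.20285


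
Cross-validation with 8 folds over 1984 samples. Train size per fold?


Fold size = 1984/8 = 248
Training per fold = 1984 - 248 = 1736

1736


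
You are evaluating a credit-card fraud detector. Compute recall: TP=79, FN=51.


Recall = TP/(TP+FN)
= 79/(79+51)
= 79/130 = 60.77%

60.77%
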